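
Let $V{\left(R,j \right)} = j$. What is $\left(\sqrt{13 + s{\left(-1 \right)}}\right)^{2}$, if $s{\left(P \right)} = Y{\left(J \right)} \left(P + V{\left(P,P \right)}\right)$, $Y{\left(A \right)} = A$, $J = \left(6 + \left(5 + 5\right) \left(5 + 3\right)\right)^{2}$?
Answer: $-14779$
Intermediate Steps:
$J = 7396$ ($J = \left(6 + 10 \cdot 8\right)^{2} = \left(6 + 80\right)^{2} = 86^{2} = 7396$)
$s{\left(P \right)} = 14792 P$ ($s{\left(P \right)} = 7396 \left(P + P\right) = 7396 \cdot 2 P = 14792 P$)
$\left(\sqrt{13 + s{\left(-1 \right)}}\right)^{2} = \left(\sqrt{13 + 14792 \left(-1\right)}\right)^{2} = \left(\sqrt{13 - 14792}\right)^{2} = \left(\sqrt{-14779}\right)^{2} = \left(i \sqrt{14779}\right)^{2} = -14779$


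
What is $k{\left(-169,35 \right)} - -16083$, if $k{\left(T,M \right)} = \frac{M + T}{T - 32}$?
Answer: $\frac{48251}{3} \approx 16084.0$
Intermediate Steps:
$k{\left(T,M \right)} = \frac{M + T}{-32 + T}$
$k{\left(-169,35 \right)} - -16083 = \frac{35 - 169}{-32 - 169} - -16083 = \frac{1}{-201} \left(-134\right) + 16083 = \left(- \frac{1}{201}\right) \left(-134\right) + 16083 = \frac{2}{3} + 16083 = \frac{48251}{3}$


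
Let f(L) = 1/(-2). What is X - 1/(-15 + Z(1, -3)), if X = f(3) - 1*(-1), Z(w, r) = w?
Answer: 4/7 ≈ 0.57143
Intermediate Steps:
f(L) = -½
X = ½ (X = -½ - 1*(-1) = -½ + 1 = ½ ≈ 0.50000)
X - 1/(-15 + Z(1, -3)) = ½ - 1/(-15 + 1) = ½ - 1/(-14) = ½ - 1/14*(-1) = ½ + 1/14 = 4/7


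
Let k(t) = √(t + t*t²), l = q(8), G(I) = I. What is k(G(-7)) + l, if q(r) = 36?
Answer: 36 + 5*I*√14 ≈ 36.0 + 18.708*I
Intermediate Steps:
l = 36
k(t) = √(t + t³)
k(G(-7)) + l = √(-7 + (-7)³) + 36 = √(-7 - 343) + 36 = √(-350) + 36 = 5*I*√14 + 36 = 36 + 5*I*√14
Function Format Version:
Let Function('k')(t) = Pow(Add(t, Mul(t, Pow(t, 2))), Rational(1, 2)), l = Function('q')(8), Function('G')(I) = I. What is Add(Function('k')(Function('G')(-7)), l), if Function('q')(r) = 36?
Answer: Add(36, Mul(5, I, Pow(14, Rational(1, 2)))) ≈ Add(36.000, Mul(18.708, I))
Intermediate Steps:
l = 36
Function('k')(t) = Pow(Add(t, Pow(t, 3)), Rational(1, 2))
Add(Function('k')(Function('G')(-7)), l) = Add(Pow(Add(-7, Pow(-7, 3)), Rational(1, 2)), 36) = Add(Pow(Add(-7, -343), Rational(1, 2)), 36) = Add(Pow(-350, Rational(1, 2)), 36) = Add(Mul(5, I, Pow(14, Rational(1, 2))), 36) = Add(36, Mul(5, I, Pow(14, Rational(1, 2))))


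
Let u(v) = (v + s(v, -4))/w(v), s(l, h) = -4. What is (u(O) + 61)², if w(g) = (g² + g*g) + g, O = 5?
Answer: 11262736/3025 ≈ 3723.2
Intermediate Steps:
w(g) = g + 2*g² (w(g) = (g² + g²) + g = 2*g² + g = g + 2*g²)
u(v) = (-4 + v)/(v*(1 + 2*v)) (u(v) = (v - 4)/((v*(1 + 2*v))) = (-4 + v)*(1/(v*(1 + 2*v))) = (-4 + v)/(v*(1 + 2*v)))
(u(O) + 61)² = ((-4 + 5)/(5*(1 + 2*5)) + 61)² = ((⅕)*1/(1 + 10) + 61)² = ((⅕)*1/11 + 61)² = ((⅕)*(1/11)*1 + 61)² = (1/55 + 61)² = (3356/55)² = 11262736/3025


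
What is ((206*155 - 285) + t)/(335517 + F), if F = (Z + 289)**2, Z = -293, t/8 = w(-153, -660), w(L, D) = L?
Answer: 30421/335533 ≈ 0.090665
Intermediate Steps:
t = -1224 (t = 8*(-153) = -1224)
F = 16 (F = (-293 + 289)**2 = (-4)**2 = 16)
((206*155 - 285) + t)/(335517 + F) = ((206*155 - 285) - 1224)/(335517 + 16) = ((31930 - 285) - 1224)/335533 = (31645 - 1224)*(1/335533) = 30421*(1/335533) = 30421/335533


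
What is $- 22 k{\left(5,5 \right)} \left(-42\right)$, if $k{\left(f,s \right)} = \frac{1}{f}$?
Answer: $\frac{924}{5} \approx 184.8$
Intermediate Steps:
$- 22 k{\left(5,5 \right)} \left(-42\right) = - \frac{22}{5} \left(-42\right) = \left(-22\right) \frac{1}{5} \left(-42\right) = \left(- \frac{22}{5}\right) \left(-42\right) = \frac{924}{5}$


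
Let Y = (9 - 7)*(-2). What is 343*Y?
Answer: -1372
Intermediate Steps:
Y = -4 (Y = 2*(-2) = -4)
343*Y = 343*(-4) = -1372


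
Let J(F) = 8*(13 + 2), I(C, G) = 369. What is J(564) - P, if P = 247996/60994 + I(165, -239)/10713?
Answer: 12622026451/108904787 ≈ 115.90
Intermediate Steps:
J(F) = 120 (J(F) = 8*15 = 120)
P = 446547989/108904787 (P = 247996/60994 + 369/10713 = 247996*(1/60994) + 369*(1/10713) = 123998/30497 + 123/3571 = 446547989/108904787 ≈ 4.1003)
J(564) - P = 120 - 1*446547989/108904787 = 120 - 446547989/108904787 = 12622026451/108904787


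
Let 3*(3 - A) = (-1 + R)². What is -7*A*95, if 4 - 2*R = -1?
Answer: -5985/4 ≈ -1496.3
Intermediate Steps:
R = 5/2 (R = 2 - ½*(-1) = 2 + ½ = 5/2 ≈ 2.5000)
A = 9/4 (A = 3 - (-1 + 5/2)²/3 = 3 - (3/2)²/3 = 3 - ⅓*9/4 = 3 - ¾ = 9/4 ≈ 2.2500)
-7*A*95 = -7*9/4*95 = -63/4*95 = -5985/4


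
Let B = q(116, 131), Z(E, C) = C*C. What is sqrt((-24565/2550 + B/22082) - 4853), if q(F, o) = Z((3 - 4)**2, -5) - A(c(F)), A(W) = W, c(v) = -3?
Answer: I*sqrt(533495473301370)/331230 ≈ 69.733*I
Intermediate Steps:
Z(E, C) = C**2
q(F, o) = 28 (q(F, o) = (-5)**2 - 1*(-3) = 25 + 3 = 28)
B = 28
sqrt((-24565/2550 + B/22082) - 4853) = sqrt((-24565/2550 + 28/22082) - 4853) = sqrt((-24565*1/2550 + 28*(1/22082)) - 4853) = sqrt((-289/30 + 14/11041) - 4853) = sqrt(-3190429/331230 - 4853) = sqrt(-1610649619/331230) = I*sqrt(533495473301370)/331230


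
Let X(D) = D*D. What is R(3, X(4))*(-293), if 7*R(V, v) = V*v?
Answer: -14064/7 ≈ -2009.1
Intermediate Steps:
X(D) = D²
R(V, v) = V*v/7 (R(V, v) = (V*v)/7 = V*v/7)
R(3, X(4))*(-293) = ((⅐)*3*4²)*(-293) = ((⅐)*3*16)*(-293) = (48/7)*(-293) = -14064/7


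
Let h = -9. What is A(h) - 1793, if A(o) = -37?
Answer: -1830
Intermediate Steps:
A(h) - 1793 = -37 - 1793 = -1830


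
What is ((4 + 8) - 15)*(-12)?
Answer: 36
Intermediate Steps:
((4 + 8) - 15)*(-12) = (12 - 15)*(-12) = -3*(-12) = 36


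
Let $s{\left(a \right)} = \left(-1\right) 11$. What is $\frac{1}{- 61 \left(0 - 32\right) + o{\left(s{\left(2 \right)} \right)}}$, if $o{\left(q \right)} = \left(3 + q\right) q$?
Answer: $\frac{1}{2040} \approx 0.0004902$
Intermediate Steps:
$s{\left(a \right)} = -11$
$o{\left(q \right)} = q \left(3 + q\right)$
$\frac{1}{- 61 \left(0 - 32\right) + o{\left(s{\left(2 \right)} \right)}} = \frac{1}{- 61 \left(0 - 32\right) - 11 \left(3 - 11\right)} = \frac{1}{\left(-61\right) \left(-32\right) - -88} = \frac{1}{1952 + 88} = \frac{1}{2040}$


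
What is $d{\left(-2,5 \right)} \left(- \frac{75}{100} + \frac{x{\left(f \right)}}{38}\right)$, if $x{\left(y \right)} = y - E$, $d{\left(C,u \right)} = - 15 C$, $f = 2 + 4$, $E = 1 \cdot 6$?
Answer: $- \frac{45}{2} \approx -22.5$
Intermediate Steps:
$E = 6$
$f = 6$
$x{\left(y \right)} = -6 + y$ ($x{\left(y \right)} = y - 6 = -6 + y$)
$d{\left(-2,5 \right)} \left(- \frac{75}{100} + \frac{x{\left(f \right)}}{38}\right) = \left(-15\right) \left(-2\right) \left(- \frac{75}{100} + \frac{-6 + 6}{38}\right) = 30 \left(\left(-75\right) \frac{1}{100} + 0 \cdot \frac{1}{38}\right) = 30 \left(- \frac{3}{4} + 0\right) = 30 \left(- \frac{3}{4}\right) = - \frac{45}{2}$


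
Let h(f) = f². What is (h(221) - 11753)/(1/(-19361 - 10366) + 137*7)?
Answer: 34453593/890881 ≈ 38.674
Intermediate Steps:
(h(221) - 11753)/(1/(-19361 - 10366) + 137*7) = (221² - 11753)/(1/(-19361 - 10366) + 137*7) = (48841 - 11753)/(1/(-29727) + 959) = 37088/(-1/29727 + 959) = 37088/(28508192/29727) = 37088*(29727/28508192) = 34453593/890881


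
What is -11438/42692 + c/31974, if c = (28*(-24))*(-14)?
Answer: 2993977/113752834 ≈ 0.026320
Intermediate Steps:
c = 9408 (c = -672*(-14) = 9408)
-11438/42692 + c/31974 = -11438/42692 + 9408/31974 = -11438*1/42692 + 9408*(1/31974) = -5719/21346 + 1568/5329 = 2993977/113752834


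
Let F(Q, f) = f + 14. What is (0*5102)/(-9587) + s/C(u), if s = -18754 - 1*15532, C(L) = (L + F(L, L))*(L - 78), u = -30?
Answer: -17143/2484 ≈ -6.9014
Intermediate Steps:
F(Q, f) = 14 + f
C(L) = (-78 + L)*(14 + 2*L) (C(L) = (L + (14 + L))*(L - 78) = (14 + 2*L)*(-78 + L) = (-78 + L)*(14 + 2*L))
s = -34286 (s = -18754 - 15532 = -34286)
(0*5102)/(-9587) + s/C(u) = (0*5102)/(-9587) - 34286/(-1092 - 142*(-30) + 2*(-30)²) = 0*(-1/9587) - 34286/(-1092 + 4260 + 2*900) = 0 - 34286/(-1092 + 4260 + 1800) = 0 - 34286/4968 = 0 - 34286*1/4968 = 0 - 17143/2484 = -17143/2484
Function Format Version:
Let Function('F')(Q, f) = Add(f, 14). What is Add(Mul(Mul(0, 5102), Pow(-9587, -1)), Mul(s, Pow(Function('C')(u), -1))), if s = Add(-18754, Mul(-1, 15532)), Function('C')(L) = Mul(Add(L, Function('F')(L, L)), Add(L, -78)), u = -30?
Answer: Rational(-17143, 2484) ≈ -6.9014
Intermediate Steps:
Function('F')(Q, f) = Add(14, f)
Function('C')(L) = Mul(Add(-78, L), Add(14, Mul(2, L))) (Function('C')(L) = Mul(Add(L, Add(14, L)), Add(L, -78)) = Mul(Add(14, Mul(2, L)), Add(-78, L)) = Mul(Add(-78, L), Add(14, Mul(2, L))))
s = -34286 (s = Add(-18754, -15532) = -34286)
Add(Mul(Mul(0, 5102), Pow(-9587, -1)), Mul(s, Pow(Function('C')(u), -1))) = Add(Mul(Mul(0, 5102), Pow(-9587, -1)), Mul(-34286, Pow(Add(-1092, Mul(-142, -30), Mul(2, Pow(-30, 2))), -1))) = Add(Mul(0, Rational(-1, 9587)), Mul(-34286, Pow(Add(-1092, 4260, Mul(2, 900)), -1))) = Add(0, Mul(-34286, Pow(Add(-1092, 4260, 1800), -1))) = Add(0, Mul(-34286, Pow(4968, -1))) = Add(0, Mul(-34286, Rational(1, 4968))) = Add(0, Rational(-17143, 2484)) = Rational(-17143, 2484)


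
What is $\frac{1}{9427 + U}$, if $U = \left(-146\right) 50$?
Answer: $\frac{1}{2127} \approx 0.00047015$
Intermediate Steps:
$U = -7300$
$\frac{1}{9427 + U} = \frac{1}{9427 - 7300} = \frac{1}{2127}$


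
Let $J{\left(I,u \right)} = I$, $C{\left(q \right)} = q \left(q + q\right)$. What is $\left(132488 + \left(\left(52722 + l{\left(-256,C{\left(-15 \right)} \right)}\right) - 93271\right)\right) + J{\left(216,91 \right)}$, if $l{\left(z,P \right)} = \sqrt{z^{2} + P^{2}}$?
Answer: $92155 + 2 \sqrt{67009} \approx 92673.0$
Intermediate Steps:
$C{\left(q \right)} = 2 q^{2}$ ($C{\left(q \right)} = q 2 q = 2 q^{2}$)
$l{\left(z,P \right)} = \sqrt{P^{2} + z^{2}}$
$\left(132488 + \left(\left(52722 + l{\left(-256,C{\left(-15 \right)} \right)}\right) - 93271\right)\right) + J{\left(216,91 \right)} = \left(132488 - \left(40549 - \sqrt{\left(2 \left(-15\right)^{2}\right)^{2} + \left(-256\right)^{2}}\right)\right) + 216 = \left(132488 - \left(40549 - \sqrt{\left(2 \cdot 225\right)^{2} + 65536}\right)\right) + 216 = \left(132488 - \left(40549 - \sqrt{450^{2} + 65536}\right)\right) + 216 = \left(132488 - \left(40549 - \sqrt{202500 + 65536}\right)\right) + 216 = \left(132488 - \left(40549 - 2 \sqrt{67009}\right)\right) + 216 = \left(91939 + 2 \sqrt{67009}\right) + 216 = 92155 + 2 \sqrt{67009}$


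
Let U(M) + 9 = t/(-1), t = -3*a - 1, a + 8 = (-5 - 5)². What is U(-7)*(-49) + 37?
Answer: -13095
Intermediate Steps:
a = 92 (a = -8 + (-5 - 5)² = -8 + (-10)² = -8 + 100 = 92)
t = -277 (t = -3*92 - 1 = -276 - 1 = -277)
U(M) = 268 (U(M) = -9 - 277/(-1) = -9 - 277*(-1) = -9 + 277 = 268)
U(-7)*(-49) + 37 = 268*(-49) + 37 = -13132 + 37 = -13095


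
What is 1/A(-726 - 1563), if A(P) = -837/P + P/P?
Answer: 763/1042 ≈ 0.73225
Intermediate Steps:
A(P) = 1 - 837/P (A(P) = -837/P + 1 = 1 - 837/P)
1/A(-726 - 1563) = 1/((-837 + (-726 - 1563))/(-726 - 1563)) = 1/((-837 - 2289)/(-2289)) = 1/(-1/2289*(-3126)) = 1/(1042/763) = 763/1042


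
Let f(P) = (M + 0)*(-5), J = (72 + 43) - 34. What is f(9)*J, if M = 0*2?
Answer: 0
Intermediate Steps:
M = 0
J = 81 (J = 115 - 34 = 81)
f(P) = 0 (f(P) = (0 + 0)*(-5) = 0*(-5) = 0)
f(9)*J = 0*81 = 0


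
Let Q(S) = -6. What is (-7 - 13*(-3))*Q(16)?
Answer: -192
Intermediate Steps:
(-7 - 13*(-3))*Q(16) = (-7 - 13*(-3))*(-6) = (-7 + 39)*(-6) = 32*(-6) = -192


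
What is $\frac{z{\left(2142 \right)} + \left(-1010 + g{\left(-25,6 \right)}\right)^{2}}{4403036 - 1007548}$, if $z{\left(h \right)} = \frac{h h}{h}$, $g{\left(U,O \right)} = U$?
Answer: $\frac{1073367}{3395488} \approx 0.31612$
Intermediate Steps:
$z{\left(h \right)} = h$ ($z{\left(h \right)} = \frac{h^{2}}{h} = h$)
$\frac{z{\left(2142 \right)} + \left(-1010 + g{\left(-25,6 \right)}\right)^{2}}{4403036 - 1007548} = \frac{2142 + \left(-1010 - 25\right)^{2}}{4403036 - 1007548} = \frac{2142 + \left(-1035\right)^{2}}{3395488} = \left(2142 + 1071225\right) \frac{1}{3395488} = 1073367 \cdot \frac{1}{3395488} = \frac{1073367}{3395488}$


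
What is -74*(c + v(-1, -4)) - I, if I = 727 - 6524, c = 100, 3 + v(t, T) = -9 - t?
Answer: -789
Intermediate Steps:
v(t, T) = -12 - t (v(t, T) = -3 + (-9 - t) = -12 - t)
I = -5797
-74*(c + v(-1, -4)) - I = -74*(100 + (-12 - 1*(-1))) - 1*(-5797) = -74*(100 + (-12 + 1)) + 5797 = -74*(100 - 11) + 5797 = -74*89 + 5797 = -6586 + 5797 = -789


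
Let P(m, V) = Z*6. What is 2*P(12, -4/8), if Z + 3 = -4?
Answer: -84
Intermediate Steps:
Z = -7 (Z = -3 - 4 = -7)
P(m, V) = -42 (P(m, V) = -7*6 = -42)
2*P(12, -4/8) = 2*(-42) = -84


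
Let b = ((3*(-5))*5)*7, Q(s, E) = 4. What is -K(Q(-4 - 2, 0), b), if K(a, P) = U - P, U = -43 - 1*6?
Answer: -476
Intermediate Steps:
U = -49 (U = -43 - 6 = -49)
b = -525 (b = -15*5*7 = -75*7 = -525)
K(a, P) = -49 - P
-K(Q(-4 - 2, 0), b) = -(-49 - 1*(-525)) = -(-49 + 525) = -1*476 = -476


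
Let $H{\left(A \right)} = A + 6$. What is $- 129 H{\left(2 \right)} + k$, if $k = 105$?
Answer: $-927$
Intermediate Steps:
$H{\left(A \right)} = 6 + A$
$- 129 H{\left(2 \right)} + k = - 129 \left(6 + 2\right) + 105 = \left(-129\right) 8 + 105 = -1032 + 105 = -927$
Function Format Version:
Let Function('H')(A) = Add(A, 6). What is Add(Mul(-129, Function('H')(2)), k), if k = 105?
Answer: -927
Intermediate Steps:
Function('H')(A) = Add(6, A)
Add(Mul(-129, Function('H')(2)), k) = Add(Mul(-129, Add(6, 2)), 105) = Add(Mul(-129, 8), 105) = Add(-1032, 105) = -927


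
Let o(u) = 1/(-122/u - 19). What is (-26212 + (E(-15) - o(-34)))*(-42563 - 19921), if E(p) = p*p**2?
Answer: 242181017034/131 ≈ 1.8487e+9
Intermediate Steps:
E(p) = p**3
o(u) = 1/(-19 - 122/u)
(-26212 + (E(-15) - o(-34)))*(-42563 - 19921) = (-26212 + ((-15)**3 - (-1)*(-34)/(122 + 19*(-34))))*(-42563 - 19921) = (-26212 + (-3375 - (-1)*(-34)/(122 - 646)))*(-62484) = (-26212 + (-3375 - (-1)*(-34)/(-524)))*(-62484) = (-26212 + (-3375 - (-1)*(-34)*(-1)/524))*(-62484) = (-26212 + (-3375 - 1*(-17/262)))*(-62484) = (-26212 + (-3375 + 17/262))*(-62484) = (-26212 - 884233/262)*(-62484) = -7751777/262*(-62484) = 242181017034/131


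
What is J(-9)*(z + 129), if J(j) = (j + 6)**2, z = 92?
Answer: 1989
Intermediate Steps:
J(j) = (6 + j)**2
J(-9)*(z + 129) = (6 - 9)**2*(92 + 129) = (-3)**2*221 = 9*221 = 1989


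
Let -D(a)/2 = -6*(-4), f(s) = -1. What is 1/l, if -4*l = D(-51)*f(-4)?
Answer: -1/12 ≈ -0.083333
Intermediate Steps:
D(a) = -48 (D(a) = -(-12)*(-4) = -2*24 = -48)
l = -12 (l = -(-12)*(-1) = -¼*48 = -12)
1/l = 1/(-12) = -1/12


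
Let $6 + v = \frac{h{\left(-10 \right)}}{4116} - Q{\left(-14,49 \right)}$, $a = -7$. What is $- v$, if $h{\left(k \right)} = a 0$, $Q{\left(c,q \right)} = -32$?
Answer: $-26$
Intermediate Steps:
$h{\left(k \right)} = 0$ ($h{\left(k \right)} = \left(-7\right) 0 = 0$)
$v = 26$ ($v = -6 + \left(\frac{0}{4116} - -32\right) = -6 + \left(0 \cdot \frac{1}{4116} + 32\right) = -6 + \left(0 + 32\right) = -6 + 32 = 26$)
$- v = \left(-1\right) 26 = -26$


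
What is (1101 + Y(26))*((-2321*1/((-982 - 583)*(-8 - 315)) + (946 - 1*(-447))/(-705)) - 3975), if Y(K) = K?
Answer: -319457693766211/71274795 ≈ -4.4821e+6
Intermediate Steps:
(1101 + Y(26))*((-2321*1/((-982 - 583)*(-8 - 315)) + (946 - 1*(-447))/(-705)) - 3975) = (1101 + 26)*((-2321*1/((-982 - 583)*(-8 - 315)) + (946 - 1*(-447))/(-705)) - 3975) = 1127*((-2321/((-1565*(-323))) + (946 + 447)*(-1/705)) - 3975) = 1127*((-2321/505495 + 1393*(-1/705)) - 3975) = 1127*((-2321*1/505495 - 1393/705) - 3975) = 1127*((-2321/505495 - 1393/705) - 3975) = 1127*(-141158168/71274795 - 3975) = 1127*(-283458468293/71274795) = -319457693766211/71274795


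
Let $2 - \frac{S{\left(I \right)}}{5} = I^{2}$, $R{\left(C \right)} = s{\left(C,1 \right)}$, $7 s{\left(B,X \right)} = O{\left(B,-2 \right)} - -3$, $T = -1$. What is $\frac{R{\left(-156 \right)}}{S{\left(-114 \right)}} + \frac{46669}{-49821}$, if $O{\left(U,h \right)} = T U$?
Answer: $- \frac{21232516049}{22658092590} \approx -0.93708$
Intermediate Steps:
$O{\left(U,h \right)} = - U$
$s{\left(B,X \right)} = \frac{3}{7} - \frac{B}{7}$ ($s{\left(B,X \right)} = \frac{- B - -3}{7} = \frac{- B + 3}{7} = \frac{3 - B}{7} = \frac{3}{7} - \frac{B}{7}$)
$R{\left(C \right)} = \frac{3}{7} - \frac{C}{7}$
$S{\left(I \right)} = 10 - 5 I^{2}$
$\frac{R{\left(-156 \right)}}{S{\left(-114 \right)}} + \frac{46669}{-49821} = \frac{\frac{3}{7} - - \frac{156}{7}}{10 - 5 \left(-114\right)^{2}} + \frac{46669}{-49821} = \frac{\frac{3}{7} + \frac{156}{7}}{10 - 64980} + 46669 \left(- \frac{1}{49821}\right) = \frac{159}{7 \left(10 - 64980\right)} - \frac{46669}{49821} = \frac{159}{7 \left(-64970\right)} - \frac{46669}{49821} = \frac{159}{7} \left(- \frac{1}{64970}\right) - \frac{46669}{49821} = - \frac{159}{454790} - \frac{46669}{49821} = - \frac{21232516049}{22658092590}$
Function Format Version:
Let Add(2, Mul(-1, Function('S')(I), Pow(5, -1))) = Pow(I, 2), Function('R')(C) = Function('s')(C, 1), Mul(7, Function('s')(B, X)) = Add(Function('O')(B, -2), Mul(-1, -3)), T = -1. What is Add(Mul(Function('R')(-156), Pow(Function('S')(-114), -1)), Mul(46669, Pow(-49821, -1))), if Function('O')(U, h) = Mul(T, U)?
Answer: Rational(-21232516049, 22658092590) ≈ -0.93708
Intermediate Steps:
Function('O')(U, h) = Mul(-1, U)
Function('s')(B, X) = Add(Rational(3, 7), Mul(Rational(-1, 7), B)) (Function('s')(B, X) = Mul(Rational(1, 7), Add(Mul(-1, B), Mul(-1, -3))) = Mul(Rational(1, 7), Add(Mul(-1, B), 3)) = Mul(Rational(1, 7), Add(3, Mul(-1, B))) = Add(Rational(3, 7), Mul(Rational(-1, 7), B)))
Function('R')(C) = Add(Rational(3, 7), Mul(Rational(-1, 7), C))
Function('S')(I) = Add(10, Mul(-5, Pow(I, 2)))
Add(Mul(Function('R')(-156), Pow(Function('S')(-114), -1)), Mul(46669, Pow(-49821, -1))) = Add(Mul(Add(Rational(3, 7), Mul(Rational(-1, 7), -156)), Pow(Add(10, Mul(-5, Pow(-114, 2))), -1)), Mul(46669, Pow(-49821, -1))) = Add(Mul(Add(Rational(3, 7), Rational(156, 7)), Pow(Add(10, Mul(-5, 12996)), -1)), Mul(46669, Rational(-1, 49821))) = Add(Mul(Rational(159, 7), Pow(Add(10, -64980), -1)), Rational(-46669, 49821)) = Add(Mul(Rational(159, 7), Pow(-64970, -1)), Rational(-46669, 49821)) = Add(Mul(Rational(159, 7), Rational(-1, 64970)), Rational(-46669, 49821)) = Add(Rational(-159, 454790), Rational(-46669, 49821)) = Rational(-21232516049, 22658092590)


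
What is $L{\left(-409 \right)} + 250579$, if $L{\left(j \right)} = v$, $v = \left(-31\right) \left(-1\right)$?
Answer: $250610$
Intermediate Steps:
$v = 31$
$L{\left(j \right)} = 31$
$L{\left(-409 \right)} + 250579 = 31 + 250579 = 250610$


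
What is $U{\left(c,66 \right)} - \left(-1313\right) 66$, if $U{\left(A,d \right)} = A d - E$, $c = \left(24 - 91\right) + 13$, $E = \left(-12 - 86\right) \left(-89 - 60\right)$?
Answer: $68492$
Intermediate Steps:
$E = 14602$ ($E = \left(-98\right) \left(-149\right) = 14602$)
$c = -54$ ($c = -67 + 13 = -54$)
$U{\left(A,d \right)} = -14602 + A d$ ($U{\left(A,d \right)} = A d - 14602 = -14602 + A d$)
$U{\left(c,66 \right)} - \left(-1313\right) 66 = \left(-14602 - 3564\right) - \left(-1313\right) 66 = \left(-14602 - 3564\right) - -86658 = -18166 + 86658 = 68492$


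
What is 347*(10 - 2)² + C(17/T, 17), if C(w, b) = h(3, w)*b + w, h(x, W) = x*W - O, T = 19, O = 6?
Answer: 420898/19 ≈ 22153.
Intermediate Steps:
h(x, W) = -6 + W*x (h(x, W) = x*W - 1*6 = W*x - 6 = -6 + W*x)
C(w, b) = w + b*(-6 + 3*w) (C(w, b) = (-6 + w*3)*b + w = (-6 + 3*w)*b + w = b*(-6 + 3*w) + w = w + b*(-6 + 3*w))
347*(10 - 2)² + C(17/T, 17) = 347*(10 - 2)² + (17/19 + 3*17*(-2 + 17/19)) = 347*8² + (17*(1/19) + 3*17*(-2 + 17*(1/19))) = 347*64 + (17/19 + 3*17*(-2 + 17/19)) = 22208 + (17/19 + 3*17*(-21/19)) = 22208 + (17/19 - 1071/19) = 22208 - 1054/19 = 420898/19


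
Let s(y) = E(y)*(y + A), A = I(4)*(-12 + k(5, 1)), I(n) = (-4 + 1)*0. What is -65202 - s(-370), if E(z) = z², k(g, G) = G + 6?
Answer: 50587798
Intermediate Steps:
I(n) = 0 (I(n) = -3*0 = 0)
k(g, G) = 6 + G
A = 0 (A = 0*(-12 + (6 + 1)) = 0*(-12 + 7) = 0*(-5) = 0)
s(y) = y³ (s(y) = y²*(y + 0) = y²*y = y³)
-65202 - s(-370) = -65202 - 1*(-370)³ = -65202 - 1*(-50653000) = -65202 + 50653000 = 50587798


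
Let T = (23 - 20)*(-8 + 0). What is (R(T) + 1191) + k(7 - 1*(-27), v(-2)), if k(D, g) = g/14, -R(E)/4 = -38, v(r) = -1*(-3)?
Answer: 18805/14 ≈ 1343.2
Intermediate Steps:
v(r) = 3
T = -24 (T = 3*(-8) = -24)
R(E) = 152 (R(E) = -4*(-38) = 152)
k(D, g) = g/14 (k(D, g) = g*(1/14) = g/14)
(R(T) + 1191) + k(7 - 1*(-27), v(-2)) = (152 + 1191) + (1/14)*3 = 1343 + 3/14 = 18805/14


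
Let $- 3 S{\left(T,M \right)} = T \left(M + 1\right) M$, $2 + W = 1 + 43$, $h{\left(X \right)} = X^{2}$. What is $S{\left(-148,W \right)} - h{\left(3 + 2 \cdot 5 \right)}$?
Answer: $88927$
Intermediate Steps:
$W = 42$ ($W = -2 + \left(1 + 43\right) = -2 + 44 = 42$)
$S{\left(T,M \right)} = - \frac{M T \left(1 + M\right)}{3}$ ($S{\left(T,M \right)} = - \frac{T \left(M + 1\right) M}{3} = - \frac{T \left(1 + M\right) M}{3} = - \frac{M T \left(1 + M\right)}{3}$)
$S{\left(-148,W \right)} - h{\left(3 + 2 \cdot 5 \right)} = \left(- \frac{1}{3}\right) 42 \left(-148\right) \left(1 + 42\right) - \left(3 + 2 \cdot 5\right)^{2} = \left(- \frac{1}{3}\right) 42 \left(-148\right) 43 - \left(3 + 10\right)^{2} = 89096 - 13^{2} = 89096 - 169 = 88927$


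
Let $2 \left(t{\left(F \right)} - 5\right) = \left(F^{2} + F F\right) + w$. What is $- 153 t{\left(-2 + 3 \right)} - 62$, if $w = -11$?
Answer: $- \frac{277}{2} \approx -138.5$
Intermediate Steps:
$t{\left(F \right)} = - \frac{1}{2} + F^{2}$ ($t{\left(F \right)} = 5 + \frac{\left(F^{2} + F F\right) - 11}{2} = 5 + \frac{\left(F^{2} + F^{2}\right) - 11}{2} = 5 + \frac{2 F^{2} - 11}{2} = 5 + \frac{-11 + 2 F^{2}}{2} = 5 + \left(- \frac{11}{2} + F^{2}\right) = - \frac{1}{2} + F^{2}$)
$- 153 t{\left(-2 + 3 \right)} - 62 = - 153 \left(- \frac{1}{2} + \left(-2 + 3\right)^{2}\right) - 62 = - 153 \left(- \frac{1}{2} + 1^{2}\right) - 62 = - 153 \left(- \frac{1}{2} + 1\right) - 62 = \left(-153\right) \frac{1}{2} - 62 = - \frac{153}{2} - 62 = - \frac{277}{2}$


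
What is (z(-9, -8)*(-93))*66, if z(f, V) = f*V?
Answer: -441936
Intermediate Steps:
z(f, V) = V*f
(z(-9, -8)*(-93))*66 = (-8*(-9)*(-93))*66 = (72*(-93))*66 = -6696*66 = -441936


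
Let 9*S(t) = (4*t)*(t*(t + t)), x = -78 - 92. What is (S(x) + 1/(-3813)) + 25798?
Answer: -49660280681/11439 ≈ -4.3413e+6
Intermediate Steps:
x = -170
S(t) = 8*t**3/9 (S(t) = ((4*t)*(t*(t + t)))/9 = ((4*t)*(t*(2*t)))/9 = ((4*t)*(2*t**2))/9 = (8*t**3)/9 = 8*t**3/9)
(S(x) + 1/(-3813)) + 25798 = ((8/9)*(-170)**3 + 1/(-3813)) + 25798 = ((8/9)*(-4913000) - 1/3813) + 25798 = (-39304000/9 - 1/3813) + 25798 = -49955384003/11439 + 25798 = -49660280681/11439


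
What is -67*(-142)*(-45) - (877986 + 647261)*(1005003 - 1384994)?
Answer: 579579704647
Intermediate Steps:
-67*(-142)*(-45) - (877986 + 647261)*(1005003 - 1384994) = 9514*(-45) - 1525247*(-379991) = -428130 - 1*(-579580132777) = -428130 + 579580132777 = 579579704647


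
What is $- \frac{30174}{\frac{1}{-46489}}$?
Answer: $1402759086$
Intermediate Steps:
$- \frac{30174}{\frac{1}{-46489}} = - \frac{30174}{- \frac{1}{46489}} = \left(-30174\right) \left(-46489\right) = 1402759086$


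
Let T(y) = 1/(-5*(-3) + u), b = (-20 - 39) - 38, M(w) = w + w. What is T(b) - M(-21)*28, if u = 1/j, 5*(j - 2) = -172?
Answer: 2851962/2425 ≈ 1176.1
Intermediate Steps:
M(w) = 2*w
j = -162/5 (j = 2 + (⅕)*(-172) = 2 - 172/5 = -162/5 ≈ -32.400)
u = -5/162 (u = 1/(-162/5) = -5/162 ≈ -0.030864)
b = -97 (b = -59 - 38 = -97)
T(y) = 162/2425 (T(y) = 1/(-5*(-3) - 5/162) = 1/(15 - 5/162) = 1/(2425/162) = 162/2425)
T(b) - M(-21)*28 = 162/2425 - 2*(-21)*28 = 162/2425 - (-42)*28 = 162/2425 - 1*(-1176) = 162/2425 + 1176 = 2851962/2425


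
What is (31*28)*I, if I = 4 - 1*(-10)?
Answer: 12152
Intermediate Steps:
I = 14 (I = 4 + 10 = 14)
(31*28)*I = (31*28)*14 = 868*14 = 12152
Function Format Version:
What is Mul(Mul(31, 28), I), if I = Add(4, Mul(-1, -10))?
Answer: 12152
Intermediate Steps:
I = 14 (I = Add(4, 10) = 14)
Mul(Mul(31, 28), I) = Mul(Mul(31, 28), 14) = Mul(868, 14) = 12152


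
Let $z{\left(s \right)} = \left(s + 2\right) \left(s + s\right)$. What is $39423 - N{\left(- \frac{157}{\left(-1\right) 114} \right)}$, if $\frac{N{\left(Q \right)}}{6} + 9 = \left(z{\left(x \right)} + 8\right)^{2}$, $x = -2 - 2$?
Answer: $36021$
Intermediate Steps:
$x = -4$ ($x = -2 - 2 = -4$)
$z{\left(s \right)} = 2 s \left(2 + s\right)$ ($z{\left(s \right)} = \left(2 + s\right) 2 s = 2 s \left(2 + s\right)$)
$N{\left(Q \right)} = 3402$ ($N{\left(Q \right)} = -54 + 6 \left(2 \left(-4\right) \left(2 - 4\right) + 8\right)^{2} = -54 + 6 \left(2 \left(-4\right) \left(-2\right) + 8\right)^{2} = -54 + 6 \left(16 + 8\right)^{2} = -54 + 6 \cdot 24^{2} = -54 + 6 \cdot 576 = -54 + 3456 = 3402$)
$39423 - N{\left(- \frac{157}{\left(-1\right) 114} \right)} = 39423 - 3402 = 36021$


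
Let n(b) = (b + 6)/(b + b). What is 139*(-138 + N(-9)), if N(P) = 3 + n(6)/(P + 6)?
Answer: -56434/3 ≈ -18811.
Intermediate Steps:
n(b) = (6 + b)/(2*b) (n(b) = (6 + b)/((2*b)) = (6 + b)*(1/(2*b)) = (6 + b)/(2*b))
N(P) = 3 + 1/(6 + P) (N(P) = 3 + ((1/2)*(6 + 6)/6)/(P + 6) = 3 + ((1/2)*(1/6)*12)/(6 + P) = 3 + 1/(6 + P))
139*(-138 + N(-9)) = 139*(-138 + (19 + 3*(-9))/(6 - 9)) = 139*(-138 + (19 - 27)/(-3)) = 139*(-138 - 1/3*(-8)) = 139*(-138 + 8/3) = 139*(-406/3) = -56434/3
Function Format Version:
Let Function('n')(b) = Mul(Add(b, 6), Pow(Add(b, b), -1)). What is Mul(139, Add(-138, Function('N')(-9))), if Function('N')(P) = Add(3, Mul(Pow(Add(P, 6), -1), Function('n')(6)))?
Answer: Rational(-56434, 3) ≈ -18811.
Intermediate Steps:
Function('n')(b) = Mul(Rational(1, 2), Pow(b, -1), Add(6, b)) (Function('n')(b) = Mul(Add(6, b), Pow(Mul(2, b), -1)) = Mul(Add(6, b), Mul(Rational(1, 2), Pow(b, -1))) = Mul(Rational(1, 2), Pow(b, -1), Add(6, b)))
Function('N')(P) = Add(3, Pow(Add(6, P), -1)) (Function('N')(P) = Add(3, Mul(Pow(Add(P, 6), -1), Mul(Rational(1, 2), Pow(6, -1), Add(6, 6)))) = Add(3, Mul(Pow(Add(6, P), -1), Mul(Rational(1, 2), Rational(1, 6), 12))) = Add(3, Mul(Pow(Add(6, P), -1), 1)) = Add(3, Pow(Add(6, P), -1)))
Mul(139, Add(-138, Function('N')(-9))) = Mul(139, Add(-138, Mul(Pow(Add(6, -9), -1), Add(19, Mul(3, -9))))) = Mul(139, Add(-138, Mul(Pow(-3, -1), Add(19, -27)))) = Mul(139, Add(-138, Mul(Rational(-1, 3), -8))) = Mul(139, Add(-138, Rational(8, 3))) = Mul(139, Rational(-406, 3)) = Rational(-56434, 3)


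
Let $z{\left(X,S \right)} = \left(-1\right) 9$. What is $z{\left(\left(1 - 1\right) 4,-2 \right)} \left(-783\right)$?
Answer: $7047$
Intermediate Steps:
$z{\left(X,S \right)} = -9$
$z{\left(\left(1 - 1\right) 4,-2 \right)} \left(-783\right) = \left(-9\right) \left(-783\right) = 7047$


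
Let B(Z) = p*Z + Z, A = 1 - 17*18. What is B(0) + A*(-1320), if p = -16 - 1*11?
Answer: 402600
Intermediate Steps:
A = -305 (A = 1 - 306 = -305)
p = -27 (p = -16 - 11 = -27)
B(Z) = -26*Z (B(Z) = -27*Z + Z = -26*Z)
B(0) + A*(-1320) = -26*0 - 305*(-1320) = 0 + 402600 = 402600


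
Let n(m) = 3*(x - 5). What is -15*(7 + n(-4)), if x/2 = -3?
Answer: 390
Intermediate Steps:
x = -6 (x = 2*(-3) = -6)
n(m) = -33 (n(m) = 3*(-6 - 5) = 3*(-11) = -33)
-15*(7 + n(-4)) = -15*(7 - 33) = -15*(-26) = 390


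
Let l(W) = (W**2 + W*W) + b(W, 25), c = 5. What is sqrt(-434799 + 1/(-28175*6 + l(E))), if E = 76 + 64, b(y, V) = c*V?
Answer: 2*I*sqrt(73170478533041)/25945 ≈ 659.39*I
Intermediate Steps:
b(y, V) = 5*V
E = 140
l(W) = 125 + 2*W**2 (l(W) = (W**2 + W*W) + 5*25 = (W**2 + W**2) + 125 = 2*W**2 + 125 = 125 + 2*W**2)
sqrt(-434799 + 1/(-28175*6 + l(E))) = sqrt(-434799 + 1/(-28175*6 + (125 + 2*140**2))) = sqrt(-434799 + 1/(-169050 + (125 + 2*19600))) = sqrt(-434799 + 1/(-169050 + (125 + 39200))) = sqrt(-434799 + 1/(-169050 + 39325)) = sqrt(-434799 + 1/(-129725)) = sqrt(-434799 - 1/129725) = sqrt(-56404300276/129725) = 2*I*sqrt(73170478533041)/25945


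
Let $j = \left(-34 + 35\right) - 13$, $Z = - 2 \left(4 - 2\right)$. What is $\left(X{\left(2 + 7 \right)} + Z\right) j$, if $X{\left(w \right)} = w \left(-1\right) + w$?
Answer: $48$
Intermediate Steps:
$X{\left(w \right)} = 0$ ($X{\left(w \right)} = - w + w = 0$)
$Z = -4$ ($Z = \left(-2\right) 2 = -4$)
$j = -12$ ($j = 1 - 13 = -12$)
$\left(X{\left(2 + 7 \right)} + Z\right) j = \left(0 - 4\right) \left(-12\right) = \left(-4\right) \left(-12\right) = 48$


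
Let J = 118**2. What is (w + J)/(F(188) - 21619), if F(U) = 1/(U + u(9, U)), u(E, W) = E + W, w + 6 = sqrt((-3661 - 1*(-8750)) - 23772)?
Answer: -2679215/4161657 - 385*I*sqrt(18683)/8323314 ≈ -0.64379 - 0.0063225*I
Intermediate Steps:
J = 13924
w = -6 + I*sqrt(18683) (w = -6 + sqrt((-3661 - 1*(-8750)) - 23772) = -6 + sqrt((-3661 + 8750) - 23772) = -6 + sqrt(5089 - 23772) = -6 + sqrt(-18683) = -6 + I*sqrt(18683) ≈ -6.0 + 136.69*I)
F(U) = 1/(9 + 2*U) (F(U) = 1/(U + (9 + U)) = 1/(9 + 2*U))
(w + J)/(F(188) - 21619) = ((-6 + I*sqrt(18683)) + 13924)/(1/(9 + 2*188) - 21619) = (13918 + I*sqrt(18683))/(1/(9 + 376) - 21619) = (13918 + I*sqrt(18683))/(1/385 - 21619) = (13918 + I*sqrt(18683))/(-8323314/385) = (13918 + I*sqrt(18683))*(-385/8323314) = -2679215/4161657 - 385*I*sqrt(18683)/8323314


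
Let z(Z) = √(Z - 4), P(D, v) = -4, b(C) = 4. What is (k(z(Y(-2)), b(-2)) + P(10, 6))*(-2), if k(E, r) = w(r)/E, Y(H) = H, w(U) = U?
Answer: 8 + 4*I*√6/3 ≈ 8.0 + 3.266*I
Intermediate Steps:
z(Z) = √(-4 + Z)
k(E, r) = r/E
(k(z(Y(-2)), b(-2)) + P(10, 6))*(-2) = (4/(√(-4 - 2)) - 4)*(-2) = (4/(√(-6)) - 4)*(-2) = (4/((I*√6)) - 4)*(-2) = (4*(-I*√6/6) - 4)*(-2) = (-2*I*√6/3 - 4)*(-2) = (-4 - 2*I*√6/3)*(-2) = 8 + 4*I*√6/3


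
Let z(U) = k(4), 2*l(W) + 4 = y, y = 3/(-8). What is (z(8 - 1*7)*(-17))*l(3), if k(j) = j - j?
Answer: 0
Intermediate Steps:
y = -3/8 (y = 3*(-⅛) = -3/8 ≈ -0.37500)
l(W) = -35/16 (l(W) = -2 + (½)*(-3/8) = -2 - 3/16 = -35/16)
k(j) = 0
z(U) = 0
(z(8 - 1*7)*(-17))*l(3) = (0*(-17))*(-35/16) = 0*(-35/16) = 0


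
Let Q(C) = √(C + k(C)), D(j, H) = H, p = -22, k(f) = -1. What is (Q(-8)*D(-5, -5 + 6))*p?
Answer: -66*I ≈ -66.0*I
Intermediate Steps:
Q(C) = √(-1 + C) (Q(C) = √(C - 1) = √(-1 + C))
(Q(-8)*D(-5, -5 + 6))*p = (√(-1 - 8)*(-5 + 6))*(-22) = (√(-9)*1)*(-22) = ((3*I)*1)*(-22) = (3*I)*(-22) = -66*I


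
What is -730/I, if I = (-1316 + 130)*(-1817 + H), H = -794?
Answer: -365/1548323 ≈ -0.00023574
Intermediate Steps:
I = 3096646 (I = (-1316 + 130)*(-1817 - 794) = -1186*(-2611) = 3096646)
-730/I = -730/3096646 = -730*1/3096646 = -365/1548323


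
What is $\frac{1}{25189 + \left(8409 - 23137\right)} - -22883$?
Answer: $\frac{239379064}{10461} \approx 22883.0$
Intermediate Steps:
$\frac{1}{25189 + \left(8409 - 23137\right)} - -22883 = \frac{1}{25189 + \left(8409 - 23137\right)} + 22883 = \frac{1}{25189 - 14728} + 22883 = \frac{1}{10461} + 22883 = \frac{239379064}{10461}$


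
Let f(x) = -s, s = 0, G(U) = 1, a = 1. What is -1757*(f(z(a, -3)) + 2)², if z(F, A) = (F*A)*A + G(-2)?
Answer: -7028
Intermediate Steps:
z(F, A) = 1 + F*A² (z(F, A) = (F*A)*A + 1 = (A*F)*A + 1 = F*A² + 1 = 1 + F*A²)
f(x) = 0 (f(x) = -1*0 = 0)
-1757*(f(z(a, -3)) + 2)² = -1757*(0 + 2)² = -1757*2² = -1757*4 = -7028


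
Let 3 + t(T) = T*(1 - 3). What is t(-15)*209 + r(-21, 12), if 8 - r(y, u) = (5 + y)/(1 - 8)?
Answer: 39541/7 ≈ 5648.7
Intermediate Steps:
r(y, u) = 61/7 + y/7 (r(y, u) = 8 - (5 + y)/(1 - 8) = 8 - (5 + y)/(-7) = 8 - (5 + y)*(-1)/7 = 8 - (-5/7 - y/7) = 8 + (5/7 + y/7) = 61/7 + y/7)
t(T) = -3 - 2*T (t(T) = -3 + T*(1 - 3) = -3 + T*(-2) = -3 - 2*T)
t(-15)*209 + r(-21, 12) = (-3 - 2*(-15))*209 + (61/7 + (⅐)*(-21)) = (-3 + 30)*209 + (61/7 - 3) = 27*209 + 40/7 = 5643 + 40/7 = 39541/7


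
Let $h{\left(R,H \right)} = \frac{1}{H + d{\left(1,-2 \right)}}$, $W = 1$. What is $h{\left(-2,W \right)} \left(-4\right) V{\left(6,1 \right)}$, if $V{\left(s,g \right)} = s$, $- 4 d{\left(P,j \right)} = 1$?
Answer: $-32$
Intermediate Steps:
$d{\left(P,j \right)} = - \frac{1}{4}$ ($d{\left(P,j \right)} = \left(- \frac{1}{4}\right) 1 = - \frac{1}{4}$)
$h{\left(R,H \right)} = \frac{1}{- \frac{1}{4} + H}$ ($h{\left(R,H \right)} = \frac{1}{H - \frac{1}{4}} = \frac{1}{- \frac{1}{4} + H}$)
$h{\left(-2,W \right)} \left(-4\right) V{\left(6,1 \right)} = \frac{4}{-1 + 4 \cdot 1} \left(-4\right) 6 = \frac{4}{-1 + 4} \left(-4\right) 6 = \frac{4}{3} \left(-4\right) 6 = \left(- \frac{16}{3}\right) 6 = -32$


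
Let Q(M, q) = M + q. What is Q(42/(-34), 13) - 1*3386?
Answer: -57362/17 ≈ -3374.2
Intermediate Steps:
Q(42/(-34), 13) - 1*3386 = (42/(-34) + 13) - 1*3386 = (42*(-1/34) + 13) - 3386 = (-21/17 + 13) - 3386 = 200/17 - 3386 = -57362/17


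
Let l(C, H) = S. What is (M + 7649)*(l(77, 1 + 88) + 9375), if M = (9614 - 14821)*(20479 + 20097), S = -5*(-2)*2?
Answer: -1984896522285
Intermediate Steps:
S = 20 (S = 10*2 = 20)
M = -211279232 (M = -5207*40576 = -211279232)
l(C, H) = 20
(M + 7649)*(l(77, 1 + 88) + 9375) = (-211279232 + 7649)*(20 + 9375) = -211271583*9395 = -1984896522285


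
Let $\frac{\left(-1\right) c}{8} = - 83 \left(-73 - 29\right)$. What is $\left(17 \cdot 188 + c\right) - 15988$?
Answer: $-80520$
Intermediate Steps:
$c = -67728$ ($c = - 8 \left(- 83 \left(-73 - 29\right)\right) = - 8 \left(\left(-83\right) \left(-102\right)\right) = \left(-8\right) 8466 = -67728$)
$\left(17 \cdot 188 + c\right) - 15988 = \left(17 \cdot 188 - 67728\right) - 15988 = \left(3196 - 67728\right) - 15988 = -64532 - 15988 = -80520$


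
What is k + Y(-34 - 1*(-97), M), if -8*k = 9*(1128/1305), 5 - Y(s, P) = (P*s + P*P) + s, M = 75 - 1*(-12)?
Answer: -1900801/145 ≈ -13109.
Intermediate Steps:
M = 87 (M = 75 + 12 = 87)
Y(s, P) = 5 - s - P**2 - P*s (Y(s, P) = 5 - ((P*s + P*P) + s) = 5 - ((P*s + P**2) + s) = 5 - ((P**2 + P*s) + s) = 5 - (s + P**2 + P*s) = 5 + (-s - P**2 - P*s) = 5 - s - P**2 - P*s)
k = -141/145 (k = -9*1128/1305/8 = -9*1128*(1/1305)/8 = -9*376/(8*435) = -1/8*1128/145 = -141/145 ≈ -0.97241)
k + Y(-34 - 1*(-97), M) = -141/145 + (5 - (-34 - 1*(-97)) - 1*87**2 - 1*87*(-34 - 1*(-97))) = -141/145 + (5 - (-34 + 97) - 1*7569 - 1*87*(-34 + 97)) = -141/145 + (5 - 1*63 - 7569 - 1*87*63) = -141/145 + (5 - 63 - 7569 - 5481) = -141/145 - 13108 = -1900801/145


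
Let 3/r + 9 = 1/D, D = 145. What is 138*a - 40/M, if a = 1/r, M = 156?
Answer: -2340826/5655 ≈ -413.94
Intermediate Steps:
r = -435/1304 (r = 3/(-9 + 1/145) = 3/(-1304/145) = 3*(-145/1304) = -435/1304 ≈ -0.33359)
a = -1304/435 (a = 1/(-435/1304) = -1304/435 ≈ -2.9977)
138*a - 40/M = 138*(-1304/435) - 40/156 = -59984/145 - 40*1/156 = -59984/145 - 10/39 = -2340826/5655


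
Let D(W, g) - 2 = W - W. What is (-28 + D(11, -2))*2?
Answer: -52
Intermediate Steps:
D(W, g) = 2 (D(W, g) = 2 + (W - W) = 2 + 0 = 2)
(-28 + D(11, -2))*2 = (-28 + 2)*2 = -26*2 = -52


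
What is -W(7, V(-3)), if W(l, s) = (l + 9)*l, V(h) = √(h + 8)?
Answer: -112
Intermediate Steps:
V(h) = √(8 + h)
W(l, s) = l*(9 + l) (W(l, s) = (9 + l)*l = l*(9 + l))
-W(7, V(-3)) = -7*(9 + 7) = -7*16 = -1*112 = -112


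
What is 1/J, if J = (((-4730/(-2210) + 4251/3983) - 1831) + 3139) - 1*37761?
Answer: -880243/32084674649 ≈ -2.7435e-5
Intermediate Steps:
J = -32084674649/880243 (J = (((-4730*(-1/2210) + 4251*(1/3983)) - 1831) + 3139) - 37761 = (((473/221 + 4251/3983) - 1831) + 3139) - 37761 = ((2823430/880243 - 1831) + 3139) - 37761 = (-1608901503/880243 + 3139) - 37761 = 1154181274/880243 - 37761 = -32084674649/880243 ≈ -36450.)
1/J = 1/(-32084674649/880243) = -880243/32084674649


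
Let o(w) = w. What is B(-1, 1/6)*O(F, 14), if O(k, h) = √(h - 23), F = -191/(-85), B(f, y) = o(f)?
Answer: -3*I ≈ -3.0*I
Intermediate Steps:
B(f, y) = f
F = 191/85 (F = -191*(-1/85) = 191/85 ≈ 2.2471)
O(k, h) = √(-23 + h)
B(-1, 1/6)*O(F, 14) = -√(-23 + 14) = -√(-9) = -3*I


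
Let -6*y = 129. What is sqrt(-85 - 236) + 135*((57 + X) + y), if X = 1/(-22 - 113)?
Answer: 9583/2 + I*sqrt(321) ≈ 4791.5 + 17.916*I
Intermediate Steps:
y = -43/2 (y = -1/6*129 = -43/2 ≈ -21.500)
X = -1/135 (X = 1/(-135) = -1/135 ≈ -0.0074074)
sqrt(-85 - 236) + 135*((57 + X) + y) = sqrt(-85 - 236) + 135*((57 - 1/135) - 43/2) = sqrt(-321) + 135*(7694/135 - 43/2) = I*sqrt(321) + 135*(9583/270) = I*sqrt(321) + 9583/2 = 9583/2 + I*sqrt(321)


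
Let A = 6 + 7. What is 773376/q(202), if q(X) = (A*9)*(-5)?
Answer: -257792/195 ≈ -1322.0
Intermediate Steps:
A = 13
q(X) = -585 (q(X) = (13*9)*(-5) = 117*(-5) = -585)
773376/q(202) = 773376/(-585) = 773376*(-1/585) = -257792/195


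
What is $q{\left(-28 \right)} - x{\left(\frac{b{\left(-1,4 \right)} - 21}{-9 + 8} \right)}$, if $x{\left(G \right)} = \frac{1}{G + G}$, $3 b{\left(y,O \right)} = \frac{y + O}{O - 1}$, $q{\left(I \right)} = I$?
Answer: $- \frac{3475}{124} \approx -28.024$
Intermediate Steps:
$b{\left(y,O \right)} = \frac{O + y}{3 \left(-1 + O\right)}$ ($b{\left(y,O \right)} = \frac{\left(y + O\right) \frac{1}{O - 1}}{3} = \frac{\left(O + y\right) \frac{1}{-1 + O}}{3} = \frac{\frac{1}{-1 + O} \left(O + y\right)}{3} = \frac{O + y}{3 \left(-1 + O\right)}$)
$x{\left(G \right)} = \frac{1}{2 G}$
$q{\left(-28 \right)} - x{\left(\frac{b{\left(-1,4 \right)} - 21}{-9 + 8} \right)} = -28 - \frac{1}{2 \frac{\frac{4 - 1}{3 \left(-1 + 4\right)} - 21}{-9 + 8}} = -28 - \frac{1}{2 \frac{\frac{1}{3} \cdot \frac{1}{3} \cdot 3 - 21}{-1}} = -28 - \frac{1}{2 \left(\frac{1}{3} \cdot \frac{1}{3} \cdot 3 - 21\right) \left(-1\right)} = -28 - \frac{1}{2 \left(\frac{1}{3} - 21\right) \left(-1\right)} = -28 - \frac{1}{2 \left(\left(- \frac{62}{3}\right) \left(-1\right)\right)} = -28 - \frac{1}{2 \cdot \frac{62}{3}} = -28 - \frac{1}{2} \cdot \frac{3}{62} = -28 - \frac{3}{124} = - \frac{3475}{124}$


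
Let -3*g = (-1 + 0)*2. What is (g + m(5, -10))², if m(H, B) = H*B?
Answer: 21904/9 ≈ 2433.8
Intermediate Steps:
m(H, B) = B*H
g = ⅔ (g = -(-1 + 0)*2/3 = -(-1)*2/3 = -⅓*(-2) = ⅔ ≈ 0.66667)
(g + m(5, -10))² = (⅔ - 10*5)² = (⅔ - 50)² = (-148/3)² = 21904/9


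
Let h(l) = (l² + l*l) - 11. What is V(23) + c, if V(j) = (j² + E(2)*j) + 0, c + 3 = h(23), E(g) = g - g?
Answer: 1573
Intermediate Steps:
E(g) = 0
h(l) = -11 + 2*l² (h(l) = (l² + l²) - 11 = 2*l² - 11 = -11 + 2*l²)
c = 1044 (c = -3 + (-11 + 2*23²) = -3 + (-11 + 2*529) = -3 + (-11 + 1058) = -3 + 1047 = 1044)
V(j) = j² (V(j) = (j² + 0*j) + 0 = (j² + 0) + 0 = j² + 0 = j²)
V(23) + c = 23² + 1044 = 529 + 1044 = 1573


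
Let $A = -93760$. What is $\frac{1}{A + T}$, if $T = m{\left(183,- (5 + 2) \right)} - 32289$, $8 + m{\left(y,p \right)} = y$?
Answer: $- \frac{1}{125874} \approx -7.9445 \cdot 10^{-6}$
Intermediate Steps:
$m{\left(y,p \right)} = -8 + y$
$T = -32114$ ($T = \left(-8 + 183\right) - 32289 = 175 - 32289 = -32114$)
$\frac{1}{A + T} = \frac{1}{-93760 - 32114} = \frac{1}{-125874} = - \frac{1}{125874}$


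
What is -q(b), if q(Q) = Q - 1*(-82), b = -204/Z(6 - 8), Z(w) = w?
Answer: -184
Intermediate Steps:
b = 102 (b = -204/(6 - 8) = -204/(-2) = -204*(-1/2) = 102)
q(Q) = 82 + Q (q(Q) = Q + 82 = 82 + Q)
-q(b) = -(82 + 102) = -1*184 = -184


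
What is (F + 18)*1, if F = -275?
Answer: -257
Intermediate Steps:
(F + 18)*1 = (-275 + 18)*1 = -257*1 = -257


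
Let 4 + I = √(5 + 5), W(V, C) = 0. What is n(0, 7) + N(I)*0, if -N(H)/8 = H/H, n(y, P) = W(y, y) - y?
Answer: 0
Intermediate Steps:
n(y, P) = -y (n(y, P) = 0 - y = -y)
I = -4 + √10 (I = -4 + √(5 + 5) = -4 + √10 ≈ -0.83772)
N(H) = -8 (N(H) = -8*H/H = -8*1 = -8)
n(0, 7) + N(I)*0 = -1*0 - 8*0 = 0 + 0 = 0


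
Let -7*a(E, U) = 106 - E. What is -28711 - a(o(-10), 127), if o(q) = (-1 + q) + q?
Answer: -200850/7 ≈ -28693.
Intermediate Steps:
o(q) = -1 + 2*q
a(E, U) = -106/7 + E/7 (a(E, U) = -(106 - E)/7 = -106/7 + E/7)
-28711 - a(o(-10), 127) = -28711 - (-106/7 + (-1 + 2*(-10))/7) = -28711 - (-106/7 + (-1 - 20)/7) = -28711 - (-106/7 + (1/7)*(-21)) = -28711 - (-106/7 - 3) = -28711 - 1*(-127/7) = -28711 + 127/7 = -200850/7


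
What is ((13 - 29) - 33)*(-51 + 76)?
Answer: -1225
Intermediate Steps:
((13 - 29) - 33)*(-51 + 76) = (-16 - 33)*25 = -49*25 = -1225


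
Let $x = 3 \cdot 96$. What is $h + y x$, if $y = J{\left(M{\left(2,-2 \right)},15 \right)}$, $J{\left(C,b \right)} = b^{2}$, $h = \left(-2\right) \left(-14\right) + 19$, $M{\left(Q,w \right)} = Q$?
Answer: $64847$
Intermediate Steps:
$h = 47$ ($h = 28 + 19 = 47$)
$x = 288$
$y = 225$ ($y = 15^{2} = 225$)
$h + y x = 47 + 225 \cdot 288 = 47 + 64800 = 64847$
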